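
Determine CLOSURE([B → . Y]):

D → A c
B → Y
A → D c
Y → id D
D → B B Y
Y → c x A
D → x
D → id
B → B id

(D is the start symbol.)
To compute CLOSURE, for each item [A → α.Bβ] where B is a non-terminal, add [B → .γ] for all productions B → γ; repeat for the newly added items until nothing changes.

Start with: [B → . Y]
  [B → . Y] has the dot before Y: add [Y → . id D], [Y → . c x A]
No further items can be added.

CLOSURE = { [B → . Y], [Y → . c x A], [Y → . id D] }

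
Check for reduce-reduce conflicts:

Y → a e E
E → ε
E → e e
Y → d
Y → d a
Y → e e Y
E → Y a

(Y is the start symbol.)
No reduce-reduce conflicts

A reduce-reduce conflict occurs when an LR(0) state has two complete items [A → α .] and [B → β .] — both call for a reduction, and with no lookahead the parser cannot choose between them.

Augment with Y' → Y and build the canonical LR(0) collection (I0 = CLOSURE({[Y' → . Y]}), then GOTO on every symbol after a dot until no new states appear). It has 14 states:
  I0: { [Y → . a e E], [Y → . d a], [Y → . d], [Y → . e e Y], [Y' → . Y] }  — shift
  I1: { [Y' → Y .] }  — accept
  I2: { [Y → a . e E] }  — shift
  I3: { [Y → d . a], [Y → d .] }  — shift, reduce
  I4: { [Y → e . e Y] }  — shift
  I5: { [Y → . a e E], [Y → . d a], [Y → . d], [Y → . e e Y], [Y → e e . Y] }  — shift
  I6: { [Y → e e Y .] }  — reduce
  I7: { [Y → d a .] }  — reduce
  I8: { [E → . Y a], [E → . e e], [E → .], [Y → . a e E], [Y → . d a], [Y → . d], [Y → . e e Y], [Y → a e . E] }  — shift, reduce
  I9: { [Y → a e E .] }  — reduce
  I10: { [E → Y . a] }  — shift
  I11: { [E → e . e], [Y → e . e Y] }  — shift
  I12: { [E → e e .], [Y → . a e E], [Y → . d a], [Y → . d], [Y → . e e Y], [Y → e e . Y] }  — shift, reduce
  I13: { [E → Y a .] }  — reduce

No state contains more than one complete item.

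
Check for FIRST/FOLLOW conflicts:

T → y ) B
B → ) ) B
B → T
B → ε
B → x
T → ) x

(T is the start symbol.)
A FIRST/FOLLOW conflict occurs when a non-terminal N has a nullable alternative N → β (β ⇒* ε) and another alternative N → α with FIRST(α) ∩ FOLLOW(N) ≠ ∅: on such a lookahead the parser cannot decide between expanding α and letting N vanish via β.

Nullable non-terminals: B.
FIRST sets used below: FIRST(T) = { ')', 'y' }

B: nullable alternative(s) B → ε; FOLLOW(B) = { $ }
  B → ) ) B: FIRST \ {ε} = { ')' } — disjoint from FOLLOW(B)
  B → T: FIRST \ {ε} = { ')', 'y' } — disjoint from FOLLOW(B)
  B → ε: FIRST \ {ε} = { } — this is the only nullable alternative, skip
  B → x: FIRST \ {ε} = { 'x' } — disjoint from FOLLOW(B)

T has no nullable alternative, so no FIRST/FOLLOW check is needed there.

No FIRST/FOLLOW conflicts found.

Answer: No FIRST/FOLLOW conflicts.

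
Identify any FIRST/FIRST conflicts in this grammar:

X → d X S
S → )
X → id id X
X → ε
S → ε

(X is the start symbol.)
A FIRST/FIRST conflict occurs when two productions N → α and N → β for the same non-terminal have FIRST(α) ∩ FIRST(β) ≠ ∅ (with ε ∈ FIRST of a nullable right-hand side, so two nullable alternatives also conflict).

Productions for X:
  X → d X S: FIRST = { 'd' }
  X → id id X: FIRST = { 'id' }
  X → ε: FIRST = { ε }
Productions for S:
  S → ): FIRST = { ')' }
  S → ε: FIRST = { ε }

All alternatives of each non-terminal have pairwise disjoint FIRST sets.

Answer: No FIRST/FIRST conflicts.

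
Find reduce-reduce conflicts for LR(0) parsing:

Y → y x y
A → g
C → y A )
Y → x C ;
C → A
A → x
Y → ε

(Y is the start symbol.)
A reduce-reduce conflict occurs when an LR(0) state has two complete items [A → α .] and [B → β .] — both call for a reduction, and with no lookahead the parser cannot choose between them.

Augment with Y' → Y and build the canonical LR(0) collection (I0 = CLOSURE({[Y' → . Y]}), then GOTO on every symbol after a dot until no new states appear). It has 14 states:
  I0: { [Y → . x C ;], [Y → . y x y], [Y → .], [Y' → . Y] }  — shift, reduce
  I1: { [Y' → Y .] }  — accept
  I2: { [A → . g], [A → . x], [C → . A], [C → . y A )], [Y → x . C ;] }  — shift
  I3: { [Y → y . x y] }  — shift
  I4: { [Y → y x . y] }  — shift
  I5: { [Y → y x y .] }  — reduce
  I6: { [C → A .] }  — reduce
  I7: { [Y → x C . ;] }  — shift
  I8: { [A → g .] }  — reduce
  I9: { [A → x .] }  — reduce
  I10: { [A → . g], [A → . x], [C → y . A )] }  — shift
  I11: { [C → y A . )] }  — shift
  I12: { [C → y A ) .] }  — reduce
  I13: { [Y → x C ; .] }  — reduce

No state contains more than one complete item.

Answer: No reduce-reduce conflicts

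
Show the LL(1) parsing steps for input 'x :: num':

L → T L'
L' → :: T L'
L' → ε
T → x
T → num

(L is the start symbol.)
LL(1) parsing maintains a stack (initially the start symbol over $) and the input. At each step: if the stack top is a terminal, match it against the current input token; if it is a non-terminal N, replace it with the RHS of M[N, lookahead] (the unique production whose predict set contains the lookahead).

Stack is shown with the top on the left.

Stack      Input       Action
-----------------------------
L $        x :: num $  output L → T L'
T L' $     x :: num $  output T → x
x L' $     x :: num $  match 'x'
L' $       :: num $    output L' → :: T L'
:: T L' $  :: num $    match '::'
T L' $     num $       output T → num
num L' $   num $       match 'num'
L' $       $           output L' → ε
$          $           accept

The string is accepted.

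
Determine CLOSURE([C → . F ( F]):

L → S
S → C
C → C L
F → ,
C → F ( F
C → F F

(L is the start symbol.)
{ [C → . F ( F], [F → . ,] }

To compute CLOSURE, for each item [A → α.Bβ] where B is a non-terminal, add [B → .γ] for all productions B → γ; repeat for the newly added items until nothing changes.

Start with: [C → . F ( F]
  [C → . F ( F] has the dot before F: add [F → . ,]
No further items can be added.

CLOSURE = { [C → . F ( F], [F → . ,] }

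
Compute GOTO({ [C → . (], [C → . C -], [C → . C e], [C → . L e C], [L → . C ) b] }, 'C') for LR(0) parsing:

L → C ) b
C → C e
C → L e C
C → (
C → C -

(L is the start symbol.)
GOTO(I, 'C') = CLOSURE({ [A → αX.β] : [A → α.Xβ] ∈ I, X = 'C' })

Items with dot before 'C', with the dot advanced:
  [C → . C -] → [C → C . -]
  [C → . C e] → [C → C . e]
  [L → . C ) b] → [L → C . ) b]
Closure adds nothing (no advanced item has the dot before a non-terminal).

GOTO = { [C → C . -], [C → C . e], [L → C . ) b] }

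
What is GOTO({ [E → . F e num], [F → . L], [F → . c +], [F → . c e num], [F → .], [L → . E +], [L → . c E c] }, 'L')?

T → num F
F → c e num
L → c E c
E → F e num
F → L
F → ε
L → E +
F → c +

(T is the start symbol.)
{ [F → L .] }

GOTO(I, 'L') = CLOSURE({ [A → αX.β] : [A → α.Xβ] ∈ I, X = 'L' })

Items with dot before 'L', with the dot advanced:
  [F → . L] → [F → L .]
Closure adds nothing (no advanced item has the dot before a non-terminal).

GOTO = { [F → L .] }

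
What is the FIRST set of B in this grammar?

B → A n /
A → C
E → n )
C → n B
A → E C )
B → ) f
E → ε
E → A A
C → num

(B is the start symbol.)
{ ')', 'n', 'num' }

To compute FIRST(B), examine every production with B on the left-hand side, reading each right-hand side left to right until a non-nullable symbol is reached.

FIRST sets of the other non-terminals involved (by the same procedure, iterated to a fixed point):
  FIRST(A) = { 'n', 'num' }

From B → A n /:
  - A is a non-terminal: add FIRST(A) \ {ε} = { 'n', 'num' }
    A is not nullable, so stop
From B → ) f:
  - ')' is a terminal: add ')' and stop

Collecting: FIRST(B) = { ')', 'n', 'num' }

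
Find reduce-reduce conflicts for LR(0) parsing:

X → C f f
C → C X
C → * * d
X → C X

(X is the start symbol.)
A reduce-reduce conflict occurs when an LR(0) state has two complete items [A → α .] and [B → β .] — both call for a reduction, and with no lookahead the parser cannot choose between them.

Augment with X' → X and build the canonical LR(0) collection (I0 = CLOSURE({[X' → . X]}), then GOTO on every symbol after a dot until no new states appear). It has 9 states:
  I0: { [C → . * * d], [C → . C X], [X → . C X], [X → . C f f], [X' → . X] }  — shift
  I1: { [C → * . * d] }  — shift
  I2: { [C → . * * d], [C → . C X], [C → C . X], [X → . C X], [X → . C f f], [X → C . X], [X → C . f f] }  — shift
  I3: { [X' → X .] }  — accept
  I4: { [C → C X .], [X → C X .] }  — 2 reduces
  I5: { [X → C f . f] }  — shift
  I6: { [X → C f f .] }  — reduce
  I7: { [C → * * . d] }  — shift
  I8: { [C → * * d .] }  — reduce

I4 contains complete items [C → C X .], [X → C X .] — reduce-reduce conflict.

Answer: Yes — I4: [C → C X .] vs [X → C X .]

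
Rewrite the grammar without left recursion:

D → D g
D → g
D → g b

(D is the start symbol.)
D is directly left-recursive. The standard transformation for
  A → A α₁ | ... | A α_m | β₁ | ... | β_n
is
  A  → β₁ A' | ... | β_n A'
  A' → α₁ A' | ... | α_m A' | ε

D → g becomes D → g D'
D → g b becomes D → g b D'
D → D g becomes D' → g D'
Add D' → ε

Resulting grammar:
D → g D'
D → g b D'
D' → g D'
D' → ε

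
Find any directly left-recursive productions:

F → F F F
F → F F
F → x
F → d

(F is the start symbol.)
Yes, F is left-recursive

F → F F F: LEFT RECURSIVE (starts with F)
F → F F: LEFT RECURSIVE (starts with F)
F → x: starts with x
F → d: starts with d

The grammar has direct left recursion on: F.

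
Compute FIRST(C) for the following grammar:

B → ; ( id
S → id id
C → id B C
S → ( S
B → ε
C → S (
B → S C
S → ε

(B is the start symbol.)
FIRST sets of the other non-terminals involved (by the same procedure, iterated to a fixed point):
  FIRST(S) = { '(', 'id', ε }

From C → id B C:
  - id is a terminal: add 'id' and stop
From C → S (:
  - S is a non-terminal: add FIRST(S) \ {ε} = { '(', 'id' }
    S is nullable, so continue to the next symbol
  - '(' is a terminal: add '(' and stop

Collecting: FIRST(C) = { '(', 'id' }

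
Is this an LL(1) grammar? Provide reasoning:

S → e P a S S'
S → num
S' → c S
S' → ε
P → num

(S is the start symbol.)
A grammar is LL(1) if for each non-terminal N with multiple productions, the predict sets of those productions are pairwise disjoint, where PREDICT(N → α) = (FIRST(α) \ {ε}) ∪ (FOLLOW(N) if α ⇒* ε).

Relevant sets:
  FOLLOW(S') = { $, 'c' }

For S:
  PREDICT(S → e P a S S') = { 'e' }
  PREDICT(S → num) = { 'num' }
For S':
  PREDICT(S' → c S) = { 'c' }
  PREDICT(S' → ε) = { $, 'c' }
P has a single production, so nothing to check there.

Conflict found: Predict set conflict for S': { 'c' }
The grammar is NOT LL(1).

Answer: No. Predict set conflict for S': { 'c' }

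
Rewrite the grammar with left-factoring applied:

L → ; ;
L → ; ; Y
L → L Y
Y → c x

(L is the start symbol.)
Left-factoring transforms A → αβ₁ | αβ₂ into A → αA' and A' → β₁ | β₂
(α is the longest common prefix among the alternatives). Repeat until
no nonterminal has two alternatives with a common prefix.

Round 1: L has alternatives sharing prefix '; ;'. Introduce L': L → ; ; L'
  Add: L' → ε
  Add: L' → Y

No remaining common prefixes — done.

Resulting grammar:
L → ; ; L'
L' → ε
L' → Y
L → L Y
Y → c x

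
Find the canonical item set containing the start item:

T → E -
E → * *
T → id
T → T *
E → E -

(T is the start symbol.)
{ [E → . * *], [E → . E -], [T → . E -], [T → . T *], [T → . id], [T' → . T] }

First, augment the grammar with T' → T
I₀ = CLOSURE({ [T' → . T] }):
  [T' → . T] has the dot before T: add [T → . E -], [T → . id], [T → . T *]
  [T → . E -] has the dot before E: add [E → . * *], [E → . E -]
No further items can be added.

I₀ = { [E → . * *], [E → . E -], [T → . E -], [T → . T *], [T → . id], [T' → . T] }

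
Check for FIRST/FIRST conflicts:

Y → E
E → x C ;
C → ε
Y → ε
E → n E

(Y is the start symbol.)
FIRST sets of the non-terminals at (or reachable through a nullable prefix from) the front of some alternative:
  FIRST(E) = { 'n', 'x' }

Productions for Y:
  Y → E: FIRST = { 'n', 'x' }
  Y → ε: FIRST = { ε }
Productions for E:
  E → x C ;: FIRST = { 'x' }
  E → n E: FIRST = { 'n' }
C has only one production, so no FIRST/FIRST conflict is possible there.

All alternatives of each non-terminal have pairwise disjoint FIRST sets.

Answer: No FIRST/FIRST conflicts.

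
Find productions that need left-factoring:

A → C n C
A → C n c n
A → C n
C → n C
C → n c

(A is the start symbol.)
Left-factoring is needed when two productions for the same non-terminal
share a common prefix on the right-hand side.

Productions for A:
  A → C n C
  A → C n c n
  A → C n
Productions for C:
  C → n C
  C → n c

Found common prefix 'C n' in productions for A
Found common prefix 'n' in productions for C

Answer: Yes, A has productions with common prefix 'C n'; C has productions with common prefix 'n'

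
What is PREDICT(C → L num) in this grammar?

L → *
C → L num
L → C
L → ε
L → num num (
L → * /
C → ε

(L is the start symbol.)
PREDICT(C → L num) = (FIRST(RHS) \ {ε}) ∪ (FOLLOW(C) if ε ∈ FIRST(RHS), i.e. RHS ⇒* ε)
FIRST(L) = { '*', 'num', ε }
FIRST(L num) = { '*', 'num' }
ε ∉ FIRST(L num), so FOLLOW(C) is not added.
PREDICT(C → L num) = { '*', 'num' }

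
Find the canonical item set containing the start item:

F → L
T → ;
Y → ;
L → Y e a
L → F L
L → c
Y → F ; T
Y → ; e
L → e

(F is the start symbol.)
First, augment the grammar with F' → F
I₀ = CLOSURE({ [F' → . F] }):
  [F' → . F] has the dot before F: add [F → . L]
  [F → . L] has the dot before L: add [L → . Y e a], [L → . F L], [L → . c], [L → . e]
  [L → . Y e a] has the dot before Y: add [Y → . ;], [Y → . F ; T], [Y → . ; e]
No further items can be added.

I₀ = { [F → . L], [F' → . F], [L → . F L], [L → . Y e a], [L → . c], [L → . e], [Y → . ; e], [Y → . ;], [Y → . F ; T] }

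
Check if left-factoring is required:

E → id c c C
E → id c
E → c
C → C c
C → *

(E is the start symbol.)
Left-factoring is needed when two productions for the same non-terminal
share a common prefix on the right-hand side.

Productions for E:
  E → id c c C
  E → id c
  E → c
Productions for C:
  C → C c
  C → *

Found common prefix 'id c' in productions for E

Answer: Yes, E has productions with common prefix 'id c'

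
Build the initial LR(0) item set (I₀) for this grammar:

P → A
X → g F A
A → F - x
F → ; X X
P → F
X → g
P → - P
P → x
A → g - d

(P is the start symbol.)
{ [A → . F - x], [A → . g - d], [F → . ; X X], [P → . - P], [P → . A], [P → . F], [P → . x], [P' → . P] }

First, augment the grammar with P' → P
I₀ = CLOSURE({ [P' → . P] }):
  [P' → . P] has the dot before P: add [P → . A], [P → . F], [P → . - P], [P → . x]
  [P → . A] has the dot before A: add [A → . F - x], [A → . g - d]
  [P → . F] has the dot before F: add [F → . ; X X]
No further items can be added.

I₀ = { [A → . F - x], [A → . g - d], [F → . ; X X], [P → . - P], [P → . A], [P → . F], [P → . x], [P' → . P] }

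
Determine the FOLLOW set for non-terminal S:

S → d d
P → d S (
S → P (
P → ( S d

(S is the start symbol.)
To compute FOLLOW(S), find every occurrence of S on a right-hand side N → α S β: add FIRST(β) \ {ε}, and if β is empty or nullable also add FOLLOW(N). Iterate to a fixed point.

S is the start symbol, so $ ∈ FOLLOW(S).
In P → d S (: S is followed by '(', add FIRST('(') \ {ε} = { '(' }
In P → ( S d: S is followed by d, add FIRST(d) \ {ε} = { 'd' }

Taking the union: FOLLOW(S) = { $, '(', 'd' }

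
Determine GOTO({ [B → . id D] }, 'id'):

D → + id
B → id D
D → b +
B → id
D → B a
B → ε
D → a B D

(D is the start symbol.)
{ [B → . id D], [B → . id], [B → .], [B → id . D], [D → . + id], [D → . B a], [D → . a B D], [D → . b +] }

GOTO(I, 'id') = CLOSURE({ [A → αX.β] : [A → α.Xβ] ∈ I, X = 'id' })

Items with dot before 'id', with the dot advanced:
  [B → . id D] → [B → id . D]
Closure of the advanced items:
  [B → id . D] has the dot before D: add [D → . + id], [D → . b +], [D → . B a], [D → . a B D]
  [D → . B a] has the dot before B: add [B → . id D], [B → . id], [B → .]

GOTO = { [B → . id D], [B → . id], [B → .], [B → id . D], [D → . + id], [D → . B a], [D → . a B D], [D → . b +] }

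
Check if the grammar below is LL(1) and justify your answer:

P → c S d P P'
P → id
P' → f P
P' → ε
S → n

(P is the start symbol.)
A grammar is LL(1) if for each non-terminal N with multiple productions, the predict sets of those productions are pairwise disjoint, where PREDICT(N → α) = (FIRST(α) \ {ε}) ∪ (FOLLOW(N) if α ⇒* ε).

Relevant sets:
  FOLLOW(P') = { $, 'f' }

For P:
  PREDICT(P → c S d P P') = { 'c' }
  PREDICT(P → id) = { 'id' }
For P':
  PREDICT(P' → f P) = { 'f' }
  PREDICT(P' → ε) = { $, 'f' }
S has a single production, so nothing to check there.

Conflict found: Predict set conflict for P': { 'f' }
The grammar is NOT LL(1).

Answer: No. Predict set conflict for P': { 'f' }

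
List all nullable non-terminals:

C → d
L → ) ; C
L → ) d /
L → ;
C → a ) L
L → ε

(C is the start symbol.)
A non-terminal is nullable if it can derive ε (the empty string): either it has an ε-production, or it has a production whose right-hand side consists entirely of nullable non-terminals.

ε-productions: L → ε
So L is immediately nullable.
No further non-terminal can be added: every production for the remaining non-terminals contains a terminal or a non-nullable non-terminal.
Nullable = { 'L' }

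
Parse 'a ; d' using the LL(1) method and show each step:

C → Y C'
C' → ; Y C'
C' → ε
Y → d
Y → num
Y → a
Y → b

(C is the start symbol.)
LL(1) parsing maintains a stack (initially the start symbol over $) and the input. At each step: if the stack top is a terminal, match it against the current input token; if it is a non-terminal N, replace it with the RHS of M[N, lookahead] (the unique production whose predict set contains the lookahead).

Stack is shown with the top on the left.

Stack     Input    Action
-------------------------
C $       a ; d $  output C → Y C'
Y C' $    a ; d $  output Y → a
a C' $    a ; d $  match 'a'
C' $      ; d $    output C' → ; Y C'
; Y C' $  ; d $    match ';'
Y C' $    d $      output Y → d
d C' $    d $      match 'd'
C' $      $        output C' → ε
$         $        accept

The string is accepted.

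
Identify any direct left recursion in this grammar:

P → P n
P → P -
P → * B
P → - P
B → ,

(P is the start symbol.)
P → P n: LEFT RECURSIVE (starts with P)
P → P -: LEFT RECURSIVE (starts with P)
P → * B: starts with '*'
P → - P: starts with '-'
B → ,: starts with ','

The grammar has direct left recursion on: P.

Answer: Yes, P is left-recursive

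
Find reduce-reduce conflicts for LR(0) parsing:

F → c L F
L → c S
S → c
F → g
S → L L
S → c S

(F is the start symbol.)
Yes — I9: [L → c S .] vs [S → c S .]

Augment with F' → F and build the canonical LR(0) collection (I0 = CLOSURE({[F' → . F]}), then GOTO on every symbol after a dot until no new states appear). It has 12 states:
  I0: { [F → . c L F], [F → . g], [F' → . F] }  — shift
  I1: { [F' → F .] }  — accept
  I2: { [F → c . L F], [L → . c S] }  — shift
  I3: { [F → g .] }  — reduce
  I4: { [F → . c L F], [F → . g], [F → c L . F] }  — shift
  I5: { [L → . c S], [L → c . S], [S → . L L], [S → . c S], [S → . c] }  — shift
  I6: { [L → . c S], [S → L . L] }  — shift
  I7: { [L → c S .] }  — reduce
  I8: { [L → . c S], [L → c . S], [S → . L L], [S → . c S], [S → . c], [S → c . S], [S → c .] }  — shift, reduce
  I9: { [L → c S .], [S → c S .] }  — 2 reduces
  I10: { [S → L L .] }  — reduce
  I11: { [F → c L F .] }  — reduce

I9 contains complete items [L → c S .], [S → c S .] — reduce-reduce conflict.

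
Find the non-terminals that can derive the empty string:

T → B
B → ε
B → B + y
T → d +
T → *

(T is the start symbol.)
{ 'B', 'T' }

ε-productions: B → ε
So B is immediately nullable.
T → B: every symbol on the right is nullable, so T is nullable too.
Every non-terminal is now nullable.
Nullable = { 'B', 'T' }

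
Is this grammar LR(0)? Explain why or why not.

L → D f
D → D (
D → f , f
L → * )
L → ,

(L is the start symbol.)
Yes, the grammar is LR(0)

Augment with L' → L and build the canonical LR(0) collection (I0 = CLOSURE({[L' → . L]}), then GOTO on every symbol after a dot until no new states appear). It has 11 states:
  I0: { [D → . D (], [D → . f , f], [L → . * )], [L → . ,], [L → . D f], [L' → . L] }  — shift
  I1: { [L → * . )] }  — shift
  I2: { [L → , .] }  — reduce
  I3: { [D → D . (], [L → D . f] }  — shift
  I4: { [L' → L .] }  — accept
  I5: { [D → f . , f] }  — shift
  I6: { [D → f , . f] }  — shift
  I7: { [D → f , f .] }  — reduce
  I8: { [D → D ( .] }  — reduce
  I9: { [L → D f .] }  — reduce
  I10: { [L → * ) .] }  — reduce

Every state is either a pure shift/goto state or contains exactly one complete item and nothing to shift — no conflicts. The grammar is LR(0).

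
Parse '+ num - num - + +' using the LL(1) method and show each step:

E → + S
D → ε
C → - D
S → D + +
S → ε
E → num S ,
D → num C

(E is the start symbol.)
Stack is shown with the top on the left.

Stack        Input                Action
----------------------------------------
E $          + num - num - + + $  output E → + S
+ S $        + num - num - + + $  match '+'
S $          num - num - + + $    output S → D + +
D + + $      num - num - + + $    output D → num C
num C + + $  num - num - + + $    match 'num'
C + + $      - num - + + $        output C → - D
- D + + $    - num - + + $        match '-'
D + + $      num - + + $          output D → num C
num C + + $  num - + + $          match 'num'
C + + $      - + + $              output C → - D
- D + + $    - + + $              match '-'
D + + $      + + $                output D → ε
+ + $        + + $                match '+'
+ $          + $                  match '+'
$            $                    accept

The string is accepted.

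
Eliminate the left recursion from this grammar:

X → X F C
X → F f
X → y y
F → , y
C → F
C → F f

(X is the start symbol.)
X is directly left-recursive. The standard transformation for
  A → A α₁ | ... | A α_m | β₁ | ... | β_n
is
  A  → β₁ A' | ... | β_n A'
  A' → α₁ A' | ... | α_m A' | ε

X → F f becomes X → F f X'
X → y y becomes X → y y X'
X → X F C becomes X' → F C X'
Add X' → ε

Productions for other non-terminals are unchanged:
  F → , y
  C → F
  C → F f

Resulting grammar:
X → F f X'
X → y y X'
X' → F C X'
X' → ε
F → , y
C → F
C → F f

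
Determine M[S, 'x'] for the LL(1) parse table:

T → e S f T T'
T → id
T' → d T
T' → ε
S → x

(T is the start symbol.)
To find M[S, 'x'], we find productions for S where 'x' is in the predict set (PREDICT(N → α) = (FIRST(α) \ {ε}) ∪ (FOLLOW(N) if α ⇒* ε)).

S → x: PREDICT = { 'x' }
  'x' is in predict set, so this production goes in M[S, 'x']

M[S, 'x'] = S → x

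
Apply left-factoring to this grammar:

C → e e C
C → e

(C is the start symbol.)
Left-factoring transforms A → αβ₁ | αβ₂ into A → αA' and A' → β₁ | β₂
(α is the longest common prefix among the alternatives). Repeat until
no nonterminal has two alternatives with a common prefix.

Round 1: C has alternatives sharing prefix 'e'. Introduce C': C → e C'
  Add: C' → e C
  Add: C' → ε

No remaining common prefixes — done.

Resulting grammar:
C → e C'
C' → e C
C' → ε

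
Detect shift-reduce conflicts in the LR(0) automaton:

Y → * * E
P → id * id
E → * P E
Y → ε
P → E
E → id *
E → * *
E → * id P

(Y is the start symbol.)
Yes — I0: [Y → .] vs [Y → . * * E]; I8: [E → * * .] vs [E → . * *]; I12: [E → id * .] vs [E → . * *]; I15: [E → id * .] vs [P → id * . id]; I17: [P → id * id .] vs [E → . * *]

A shift-reduce conflict occurs when an LR(0) state has both:
  - a complete (reduce) item [A → α .] (dot at the end), and
  - a shift item [B → β . c γ] (dot before a terminal).

Augment with Y' → Y and build the canonical LR(0) collection (I0 = CLOSURE({[Y' → . Y]}), then GOTO on every symbol after a dot until no new states appear). It has 19 states:
  I0: { [Y → . * * E], [Y → .], [Y' → . Y] }  — shift, reduce
  I1: { [Y → * . * E] }  — shift
  I2: { [Y' → Y .] }  — accept
  I3: { [E → . * *], [E → . * P E], [E → . * id P], [E → . id *], [Y → * * . E] }  — shift
  I4: { [E → * . *], [E → * . P E], [E → * . id P], [E → . * *], [E → . * P E], [E → . * id P], [E → . id *], [P → . E], [P → . id * id] }  — shift
  I5: { [Y → * * E .] }  — reduce
  I6: { [E → id . *] }  — shift
  I7: { [E → id * .] }  — reduce
  I8: { [E → * * .], [E → * . *], [E → * . P E], [E → * . id P], [E → . * *], [E → . * P E], [E → . * id P], [E → . id *], [P → . E], [P → . id * id] }  — shift, reduce
  I9: { [P → E .] }  — reduce
  I10: { [E → * P . E], [E → . * *], [E → . * P E], [E → . * id P], [E → . id *] }  — shift
  I11: { [E → * id . P], [E → . * *], [E → . * P E], [E → . * id P], [E → . id *], [E → id . *], [P → . E], [P → . id * id], [P → id . * id] }  — shift
  I12: { [E → * . *], [E → * . P E], [E → * . id P], [E → . * *], [E → . * P E], [E → . * id P], [E → . id *], [E → id * .], [P → . E], [P → . id * id], [P → id * . id] }  — shift, reduce
  I13: { [E → * id P .] }  — reduce
  I14: { [E → id . *], [P → id . * id] }  — shift
  I15: { [E → id * .], [P → id * . id] }  — shift, reduce
  I16: { [P → id * id .] }  — reduce
  I17: { [E → * id . P], [E → . * *], [E → . * P E], [E → . * id P], [E → . id *], [E → id . *], [P → . E], [P → . id * id], [P → id * id .], [P → id . * id] }  — shift, reduce
  I18: { [E → * P E .] }  — reduce

I0 contains reduce item [Y → .] and shift item [Y → . * * E] — shift-reduce conflict.
I8 contains reduce item [E → * * .] and shift items [E → . * *], [E → * . *], [E → . * P E], [E → . * id P], [E → * . id P], [E → . id *], [P → . id * id] — shift-reduce conflict.
I12 contains reduce item [E → id * .] and shift items [E → . * *], [E → * . *], [E → . * P E], [E → . * id P], [E → * . id P], [E → . id *], [P → . id * id], [P → id * . id] — shift-reduce conflict.
I15 contains reduce item [E → id * .] and shift item [P → id * . id] — shift-reduce conflict.
I17 contains reduce item [P → id * id .] and shift items [E → . * *], [E → . * P E], [E → . * id P], [E → . id *], [E → id . *], [P → . id * id], [P → id . * id] — shift-reduce conflict.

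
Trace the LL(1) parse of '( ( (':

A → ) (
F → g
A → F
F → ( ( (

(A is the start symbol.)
LL(1) parsing maintains a stack (initially the start symbol over $) and the input. At each step: if the stack top is a terminal, match it against the current input token; if it is a non-terminal N, replace it with the RHS of M[N, lookahead] (the unique production whose predict set contains the lookahead).

Stack is shown with the top on the left.

Stack    Input    Action
------------------------
A $      ( ( ( $  output A → F
F $      ( ( ( $  output F → ( ( (
( ( ( $  ( ( ( $  match '('
( ( $    ( ( $    match '('
( $      ( $      match '('
$        $        accept

The string is accepted.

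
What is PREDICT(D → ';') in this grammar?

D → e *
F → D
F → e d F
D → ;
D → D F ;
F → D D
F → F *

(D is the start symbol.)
PREDICT(D → ';') = (FIRST(RHS) \ {ε}) ∪ (FOLLOW(D) if ε ∈ FIRST(RHS), i.e. RHS ⇒* ε)
FIRST(';') = { ';' }
ε ∉ FIRST(';'), so FOLLOW(D) is not added.
PREDICT(D → ';') = { ';' }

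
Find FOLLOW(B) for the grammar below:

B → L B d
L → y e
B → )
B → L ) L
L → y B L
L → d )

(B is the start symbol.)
B is the start symbol, so $ ∈ FOLLOW(B).
In B → L B d: B is followed by d, add FIRST(d) \ {ε} = { 'd' }
In L → y B L: B is followed by L, add FIRST(L) \ {ε} = { 'd', 'y' }

Taking the union: FOLLOW(B) = { $, 'd', 'y' }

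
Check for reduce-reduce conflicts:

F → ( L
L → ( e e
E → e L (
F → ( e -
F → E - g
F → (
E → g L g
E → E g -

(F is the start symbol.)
A reduce-reduce conflict occurs when an LR(0) state has two complete items [A → α .] and [B → β .] — both call for a reduction, and with no lookahead the parser cannot choose between them.

Augment with F' → F and build the canonical LR(0) collection (I0 = CLOSURE({[F' → . F]}), then GOTO on every symbol after a dot until no new states appear). It has 20 states:
  I0: { [E → . E g -], [E → . e L (], [E → . g L g], [F → . ( L], [F → . ( e -], [F → . (], [F → . E - g], [F' → . F] }  — shift
  I1: { [F → ( . L], [F → ( . e -], [F → ( .], [L → . ( e e] }  — shift, reduce
  I2: { [E → E . g -], [F → E . - g] }  — shift
  I3: { [F' → F .] }  — accept
  I4: { [E → e . L (], [L → . ( e e] }  — shift
  I5: { [E → g . L g], [L → . ( e e] }  — shift
  I6: { [L → ( . e e] }  — shift
  I7: { [E → g L . g] }  — shift
  I8: { [E → g L g .] }  — reduce
  I9: { [L → ( e . e] }  — shift
  I10: { [L → ( e e .] }  — reduce
  I11: { [E → e L . (] }  — shift
  I12: { [E → e L ( .] }  — reduce
  I13: { [F → E - . g] }  — shift
  I14: { [E → E g . -] }  — shift
  I15: { [E → E g - .] }  — reduce
  I16: { [F → E - g .] }  — reduce
  I17: { [F → ( L .] }  — reduce
  I18: { [F → ( e . -] }  — shift
  I19: { [F → ( e - .] }  — reduce

No state contains more than one complete item.

Answer: No reduce-reduce conflicts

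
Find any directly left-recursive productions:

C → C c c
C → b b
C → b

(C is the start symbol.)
Direct left recursion occurs when N → N α for some non-terminal N (the right-hand side begins with the left-hand side itself).

C → C c c: LEFT RECURSIVE (starts with C)
C → b b: starts with b
C → b: starts with b

The grammar has direct left recursion on: C.

Answer: Yes, C is left-recursive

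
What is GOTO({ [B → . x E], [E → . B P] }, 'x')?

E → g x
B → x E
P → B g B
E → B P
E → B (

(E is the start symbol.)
GOTO(I, 'x') = CLOSURE({ [A → αX.β] : [A → α.Xβ] ∈ I, X = 'x' })

Items with dot before 'x', with the dot advanced:
  [B → . x E] → [B → x . E]
Closure of the advanced items:
  [B → x . E] has the dot before E: add [E → . g x], [E → . B P], [E → . B (]
  [E → . B P] has the dot before B: add [B → . x E]

GOTO = { [B → . x E], [B → x . E], [E → . B (], [E → . B P], [E → . g x] }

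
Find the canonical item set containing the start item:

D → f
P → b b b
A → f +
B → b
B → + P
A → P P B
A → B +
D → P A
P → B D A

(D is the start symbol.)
{ [B → . + P], [B → . b], [D → . P A], [D → . f], [D' → . D], [P → . B D A], [P → . b b b] }

First, augment the grammar with D' → D
I₀ = CLOSURE({ [D' → . D] }):
  [D' → . D] has the dot before D: add [D → . f], [D → . P A]
  [D → . P A] has the dot before P: add [P → . b b b], [P → . B D A]
  [P → . B D A] has the dot before B: add [B → . b], [B → . + P]
No further items can be added.

I₀ = { [B → . + P], [B → . b], [D → . P A], [D → . f], [D' → . D], [P → . B D A], [P → . b b b] }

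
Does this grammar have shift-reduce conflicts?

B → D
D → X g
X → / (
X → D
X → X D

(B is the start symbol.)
A shift-reduce conflict occurs when an LR(0) state has both:
  - a complete (reduce) item [A → α .] (dot at the end), and
  - a shift item [B → β . c γ] (dot before a terminal).

Augment with B' → B and build the canonical LR(0) collection (I0 = CLOSURE({[B' → . B]}), then GOTO on every symbol after a dot until no new states appear). It has 8 states:
  I0: { [B → . D], [B' → . B], [D → . X g], [X → . / (], [X → . D], [X → . X D] }  — shift
  I1: { [X → / . (] }  — shift
  I2: { [B' → B .] }  — accept
  I3: { [B → D .], [X → D .] }  — 2 reduces
  I4: { [D → . X g], [D → X . g], [X → . / (], [X → . D], [X → . X D], [X → X . D] }  — shift
  I5: { [X → D .], [X → X D .] }  — 2 reduces
  I6: { [D → X g .] }  — reduce
  I7: { [X → / ( .] }  — reduce

No state contains both a complete item and a shift item.

Answer: No shift-reduce conflicts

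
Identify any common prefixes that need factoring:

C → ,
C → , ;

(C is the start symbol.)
Left-factoring is needed when two productions for the same non-terminal
share a common prefix on the right-hand side.

Productions for C:
  C → ,
  C → , ;

Found common prefix ',' in productions for C

Answer: Yes, C has productions with common prefix ','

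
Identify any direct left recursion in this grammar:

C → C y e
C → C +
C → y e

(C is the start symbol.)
Direct left recursion occurs when N → N α for some non-terminal N (the right-hand side begins with the left-hand side itself).

C → C y e: LEFT RECURSIVE (starts with C)
C → C +: LEFT RECURSIVE (starts with C)
C → y e: starts with y

The grammar has direct left recursion on: C.

Answer: Yes, C is left-recursive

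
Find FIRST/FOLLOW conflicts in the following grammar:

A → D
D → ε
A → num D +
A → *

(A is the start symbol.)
Nullable non-terminals: A, D.
FIRST sets used below: FIRST(D) = { ε }

A: nullable alternative(s) A → D; FOLLOW(A) = { $ }
  A → D: FIRST \ {ε} = { } — this is the only nullable alternative, skip
  A → num D +: FIRST \ {ε} = { 'num' } — disjoint from FOLLOW(A)
  A → *: FIRST \ {ε} = { '*' } — disjoint from FOLLOW(A)
D has a nullable alternative but only one production, so nothing to check.

No FIRST/FOLLOW conflicts found.

Answer: No FIRST/FOLLOW conflicts.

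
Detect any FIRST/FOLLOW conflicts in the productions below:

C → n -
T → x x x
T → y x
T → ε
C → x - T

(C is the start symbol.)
A FIRST/FOLLOW conflict occurs when a non-terminal N has a nullable alternative N → β (β ⇒* ε) and another alternative N → α with FIRST(α) ∩ FOLLOW(N) ≠ ∅: on such a lookahead the parser cannot decide between expanding α and letting N vanish via β.

Nullable non-terminals: T.

T: nullable alternative(s) T → ε; FOLLOW(T) = { $ }
  T → x x x: FIRST \ {ε} = { 'x' } — disjoint from FOLLOW(T)
  T → y x: FIRST \ {ε} = { 'y' } — disjoint from FOLLOW(T)
  T → ε: FIRST \ {ε} = { } — this is the only nullable alternative, skip

C has no nullable alternative, so no FIRST/FOLLOW check is needed there.

No FIRST/FOLLOW conflicts found.

Answer: No FIRST/FOLLOW conflicts.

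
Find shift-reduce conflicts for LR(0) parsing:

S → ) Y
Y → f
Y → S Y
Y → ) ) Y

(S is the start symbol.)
No shift-reduce conflicts

Augment with S' → S and build the canonical LR(0) collection (I0 = CLOSURE({[S' → . S]}), then GOTO on every symbol after a dot until no new states appear). It has 10 states:
  I0: { [S → . ) Y], [S' → . S] }  — shift
  I1: { [S → ) . Y], [S → . ) Y], [Y → . ) ) Y], [Y → . S Y], [Y → . f] }  — shift
  I2: { [S' → S .] }  — accept
  I3: { [S → ) . Y], [S → . ) Y], [Y → ) . ) Y], [Y → . ) ) Y], [Y → . S Y], [Y → . f] }  — shift
  I4: { [S → . ) Y], [Y → . ) ) Y], [Y → . S Y], [Y → . f], [Y → S . Y] }  — shift
  I5: { [S → ) Y .] }  — reduce
  I6: { [Y → f .] }  — reduce
  I7: { [Y → S Y .] }  — reduce
  I8: { [S → ) . Y], [S → . ) Y], [Y → ) ) . Y], [Y → ) . ) Y], [Y → . ) ) Y], [Y → . S Y], [Y → . f] }  — shift
  I9: { [S → ) Y .], [Y → ) ) Y .] }  — 2 reduces

No state contains both a complete item and a shift item.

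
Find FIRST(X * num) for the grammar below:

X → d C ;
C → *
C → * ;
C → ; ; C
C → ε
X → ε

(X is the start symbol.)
FIRST sets of the non-terminals involved (from the grammar, by fixed-point iteration):
  FIRST(X) = { 'd', ε }

To compute FIRST(X * num), process the symbols left to right:
Symbol X is a non-terminal. Add FIRST(X) \ {ε} = { 'd' }
X is nullable (ε ∈ FIRST(X)), continue to the next symbol.
Symbol * is a terminal. Add '*' and stop.
FIRST(X * num) = { '*', 'd' }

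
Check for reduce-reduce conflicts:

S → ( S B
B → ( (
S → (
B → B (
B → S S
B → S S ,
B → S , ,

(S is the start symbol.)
Yes — I12: [B → ( ( .] vs [S → ( .]

A reduce-reduce conflict occurs when an LR(0) state has two complete items [A → α .] and [B → β .] — both call for a reduction, and with no lookahead the parser cannot choose between them.

Augment with S' → S and build the canonical LR(0) collection (I0 = CLOSURE({[S' → . S]}), then GOTO on every symbol after a dot until no new states appear). It has 13 states:
  I0: { [S → . ( S B], [S → . (], [S' → . S] }  — shift
  I1: { [S → ( . S B], [S → ( .], [S → . ( S B], [S → . (] }  — shift, reduce
  I2: { [S' → S .] }  — accept
  I3: { [B → . ( (], [B → . B (], [B → . S , ,], [B → . S S ,], [B → . S S], [S → ( S . B], [S → . ( S B], [S → . (] }  — shift
  I4: { [B → ( . (], [S → ( . S B], [S → ( .], [S → . ( S B], [S → . (] }  — shift, reduce
  I5: { [B → B . (], [S → ( S B .] }  — shift, reduce
  I6: { [B → S . , ,], [B → S . S ,], [B → S . S], [S → . ( S B], [S → . (] }  — shift
  I7: { [B → S , . ,] }  — shift
  I8: { [B → S S . ,], [B → S S .] }  — shift, reduce
  I9: { [B → S S , .] }  — reduce
  I10: { [B → S , , .] }  — reduce
  I11: { [B → B ( .] }  — reduce
  I12: { [B → ( ( .], [S → ( . S B], [S → ( .], [S → . ( S B], [S → . (] }  — shift, 2 reduces

I12 contains complete items [B → ( ( .], [S → ( .] — reduce-reduce conflict.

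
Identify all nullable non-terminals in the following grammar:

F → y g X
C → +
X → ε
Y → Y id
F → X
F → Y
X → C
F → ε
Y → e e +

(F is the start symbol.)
A non-terminal is nullable if it can derive ε (the empty string): either it has an ε-production, or it has a production whose right-hand side consists entirely of nullable non-terminals.

ε-productions: X → ε, F → ε
So X, F are immediately nullable.
No further non-terminal can be added: every production for the remaining non-terminals contains a terminal or a non-nullable non-terminal.
Nullable = { 'F', 'X' }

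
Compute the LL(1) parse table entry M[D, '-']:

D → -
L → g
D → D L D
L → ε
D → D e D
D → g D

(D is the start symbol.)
D → -, D → D L D, D → D e D

To find M[D, '-'], we find productions for D where '-' is in the predict set (PREDICT(N → α) = (FIRST(α) \ {ε}) ∪ (FOLLOW(N) if α ⇒* ε)).

Relevant sets:
  FIRST(D) = { '-', 'g' }

D → -: PREDICT = { '-' }
  '-' is in predict set, so this production goes in M[D, '-']
D → D L D: PREDICT = { '-', 'g' }
  '-' is in predict set, so this production goes in M[D, '-']
D → D e D: PREDICT = { '-', 'g' }
  '-' is in predict set, so this production goes in M[D, '-']
D → g D: PREDICT = { 'g' }

M[D, '-'] = D → -, D → D L D, D → D e D  (a multiply-defined cell — the grammar is not LL(1))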